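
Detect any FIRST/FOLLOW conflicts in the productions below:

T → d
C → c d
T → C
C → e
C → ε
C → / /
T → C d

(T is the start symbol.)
No FIRST/FOLLOW conflicts.

A FIRST/FOLLOW conflict occurs when a non-terminal N has a nullable alternative N → β (β ⇒* ε) and another alternative N → α with FIRST(α) ∩ FOLLOW(N) ≠ ∅: on such a lookahead the parser cannot decide between expanding α and letting N vanish via β.

Nullable non-terminals: C, T.
FIRST sets used below: FIRST(C) = { '/', 'c', 'e', ε }

C: nullable alternative(s) C → ε; FOLLOW(C) = { $, 'd' }
  C → c d: FIRST \ {ε} = { 'c' } — disjoint from FOLLOW(C)
  C → e: FIRST \ {ε} = { 'e' } — disjoint from FOLLOW(C)
  C → ε: FIRST \ {ε} = { } — this is the only nullable alternative, skip
  C → / /: FIRST \ {ε} = { '/' } — disjoint from FOLLOW(C)

T: nullable alternative(s) T → C; FOLLOW(T) = { $ }
  T → d: FIRST \ {ε} = { 'd' } — disjoint from FOLLOW(T)
  T → C: FIRST \ {ε} = { '/', 'c', 'e' } — this is the only nullable alternative, skip
  T → C d: FIRST \ {ε} = { '/', 'c', 'd', 'e' } — disjoint from FOLLOW(T)

No FIRST/FOLLOW conflicts found.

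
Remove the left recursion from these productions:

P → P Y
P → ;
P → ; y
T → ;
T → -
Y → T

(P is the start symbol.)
P → ; P'
P → ; y P'
P' → Y P'
P' → ε
T → ;
T → -
Y → T

P is directly left-recursive. The standard transformation for
  A → A α₁ | ... | A α_m | β₁ | ... | β_n
is
  A  → β₁ A' | ... | β_n A'
  A' → α₁ A' | ... | α_m A' | ε

P → ; becomes P → ; P'
P → ; y becomes P → ; y P'
P → P Y becomes P' → Y P'
Add P' → ε

Productions for other non-terminals are unchanged:
  T → ;
  T → -
  Y → T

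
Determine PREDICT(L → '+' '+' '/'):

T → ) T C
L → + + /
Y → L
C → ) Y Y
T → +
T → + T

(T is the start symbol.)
{ '+' }

PREDICT(L → '+' '+' '/') = (FIRST(RHS) \ {ε}) ∪ (FOLLOW(L) if ε ∈ FIRST(RHS), i.e. RHS ⇒* ε)
FIRST('+' '+' '/') = { '+' }
ε ∉ FIRST('+' '+' '/'), so FOLLOW(L) is not added.
PREDICT(L → '+' '+' '/') = { '+' }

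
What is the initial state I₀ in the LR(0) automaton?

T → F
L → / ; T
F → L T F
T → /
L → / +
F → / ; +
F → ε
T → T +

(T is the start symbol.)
First, augment the grammar with T' → T
I₀ = CLOSURE({ [T' → . T] }):
  [T' → . T] has the dot before T: add [T → . F], [T → . /], [T → . T +]
  [T → . F] has the dot before F: add [F → . L T F], [F → . / ; +], [F → .]
  [F → . L T F] has the dot before L: add [L → . / ; T], [L → . / +]
No further items can be added.

I₀ = { [F → . / ; +], [F → . L T F], [F → .], [L → . / +], [L → . / ; T], [T → . /], [T → . F], [T → . T +], [T' → . T] }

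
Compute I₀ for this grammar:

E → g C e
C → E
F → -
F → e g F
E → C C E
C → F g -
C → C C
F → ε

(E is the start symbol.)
First, augment the grammar with E' → E
I₀ = CLOSURE({ [E' → . E] }):
  [E' → . E] has the dot before E: add [E → . g C e], [E → . C C E]
  [E → . C C E] has the dot before C: add [C → . E], [C → . F g -], [C → . C C]
  [C → . F g -] has the dot before F: add [F → . -], [F → . e g F], [F → .]
No further items can be added.

I₀ = { [C → . C C], [C → . E], [C → . F g -], [E → . C C E], [E → . g C e], [E' → . E], [F → . -], [F → . e g F], [F → .] }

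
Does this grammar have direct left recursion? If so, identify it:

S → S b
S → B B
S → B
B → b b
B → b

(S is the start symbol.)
S → S b: LEFT RECURSIVE (starts with S)
S → B B: starts with B
S → B: starts with B
B → b b: starts with b
B → b: starts with b

The grammar has direct left recursion on: S.

Answer: Yes, S is left-recursive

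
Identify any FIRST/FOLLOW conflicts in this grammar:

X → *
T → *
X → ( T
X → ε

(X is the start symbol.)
No FIRST/FOLLOW conflicts.

A FIRST/FOLLOW conflict occurs when a non-terminal N has a nullable alternative N → β (β ⇒* ε) and another alternative N → α with FIRST(α) ∩ FOLLOW(N) ≠ ∅: on such a lookahead the parser cannot decide between expanding α and letting N vanish via β.

Nullable non-terminals: X.

X: nullable alternative(s) X → ε; FOLLOW(X) = { $ }
  X → *: FIRST \ {ε} = { '*' } — disjoint from FOLLOW(X)
  X → ( T: FIRST \ {ε} = { '(' } — disjoint from FOLLOW(X)
  X → ε: FIRST \ {ε} = { } — this is the only nullable alternative, skip

T has no nullable alternative, so no FIRST/FOLLOW check is needed there.

No FIRST/FOLLOW conflicts found.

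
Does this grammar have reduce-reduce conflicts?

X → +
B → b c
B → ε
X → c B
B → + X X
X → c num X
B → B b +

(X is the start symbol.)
No reduce-reduce conflicts

A reduce-reduce conflict occurs when an LR(0) state has two complete items [A → α .] and [B → β .] — both call for a reduction, and with no lookahead the parser cannot choose between them.

Augment with X' → X and build the canonical LR(0) collection (I0 = CLOSURE({[X' → . X]}), then GOTO on every symbol after a dot until no new states appear). It has 14 states:
  I0: { [X → . +], [X → . c B], [X → . c num X], [X' → . X] }  — shift
  I1: { [X → + .] }  — reduce
  I2: { [X' → X .] }  — accept
  I3: { [B → . + X X], [B → . B b +], [B → . b c], [B → .], [X → c . B], [X → c . num X] }  — shift, reduce
  I4: { [B → + . X X], [X → . +], [X → . c B], [X → . c num X] }  — shift
  I5: { [B → B . b +], [X → c B .] }  — shift, reduce
  I6: { [B → b . c] }  — shift
  I7: { [X → . +], [X → . c B], [X → . c num X], [X → c num . X] }  — shift
  I8: { [X → c num X .] }  — reduce
  I9: { [B → b c .] }  — reduce
  I10: { [B → B b . +] }  — shift
  I11: { [B → B b + .] }  — reduce
  I12: { [B → + X . X], [X → . +], [X → . c B], [X → . c num X] }  — shift
  I13: { [B → + X X .] }  — reduce

No state contains more than one complete item.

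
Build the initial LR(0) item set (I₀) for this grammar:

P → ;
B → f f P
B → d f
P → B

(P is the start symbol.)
First, augment the grammar with P' → P
I₀ = CLOSURE({ [P' → . P] }):
  [P' → . P] has the dot before P: add [P → . ;], [P → . B]
  [P → . B] has the dot before B: add [B → . f f P], [B → . d f]
No further items can be added.

I₀ = { [B → . d f], [B → . f f P], [P → . ;], [P → . B], [P' → . P] }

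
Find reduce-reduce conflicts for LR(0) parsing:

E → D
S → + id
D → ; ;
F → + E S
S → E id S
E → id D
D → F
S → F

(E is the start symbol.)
Augment with E' → E and build the canonical LR(0) collection (I0 = CLOSURE({[E' → . E]}), then GOTO on every symbol after a dot until no new states appear). It has 17 states:
  I0: { [D → . ; ;], [D → . F], [E → . D], [E → . id D], [E' → . E], [F → . + E S] }  — shift
  I1: { [D → . ; ;], [D → . F], [E → . D], [E → . id D], [F → + . E S], [F → . + E S] }  — shift
  I2: { [D → ; . ;] }  — shift
  I3: { [E → D .] }  — reduce
  I4: { [E' → E .] }  — accept
  I5: { [D → F .] }  — reduce
  I6: { [D → . ; ;], [D → . F], [E → id . D], [F → . + E S] }  — shift
  I7: { [E → id D .] }  — reduce
  I8: { [D → ; ; .] }  — reduce
  I9: { [D → . ; ;], [D → . F], [E → . D], [E → . id D], [F → + E . S], [F → . + E S], [S → . + id], [S → . E id S], [S → . F] }  — shift
  I10: { [D → . ; ;], [D → . F], [E → . D], [E → . id D], [F → + . E S], [F → . + E S], [S → + . id] }  — shift
  I11: { [S → E . id S] }  — shift
  I12: { [D → F .], [S → F .] }  — 2 reduces
  I13: { [F → + E S .] }  — reduce
  I14: { [D → . ; ;], [D → . F], [E → . D], [E → . id D], [F → . + E S], [S → . + id], [S → . E id S], [S → . F], [S → E id . S] }  — shift
  I15: { [S → E id S .] }  — reduce
  I16: { [D → . ; ;], [D → . F], [E → id . D], [F → . + E S], [S → + id .] }  — shift, reduce

I12 contains complete items [D → F .], [S → F .] — reduce-reduce conflict.

Answer: Yes — I12: [D → F .] vs [S → F .]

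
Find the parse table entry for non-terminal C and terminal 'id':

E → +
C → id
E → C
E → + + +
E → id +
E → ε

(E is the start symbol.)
C → id

To find M[C, 'id'], we find productions for C where 'id' is in the predict set (PREDICT(N → α) = (FIRST(α) \ {ε}) ∪ (FOLLOW(N) if α ⇒* ε)).

C → id: PREDICT = { 'id' }
  'id' is in predict set, so this production goes in M[C, 'id']

M[C, 'id'] = C → id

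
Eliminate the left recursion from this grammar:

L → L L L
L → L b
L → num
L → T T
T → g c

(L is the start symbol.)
L is directly left-recursive. The standard transformation for
  A → A α₁ | ... | A α_m | β₁ | ... | β_n
is
  A  → β₁ A' | ... | β_n A'
  A' → α₁ A' | ... | α_m A' | ε

L → num becomes L → num L'
L → T T becomes L → T T L'
L → L L L becomes L' → L L L'
L → L b becomes L' → b L'
Add L' → ε

Productions for other non-terminals are unchanged:
  T → g c

Resulting grammar:
L → num L'
L → T T L'
L' → L L L'
L' → b L'
L' → ε
T → g c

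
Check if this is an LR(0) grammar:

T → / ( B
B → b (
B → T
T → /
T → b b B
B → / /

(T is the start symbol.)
No. Shift-reduce conflict between [T → / .] and [T → / . ( B]

Augment with T' → T and build the canonical LR(0) collection (I0 = CLOSURE({[T' → . T]}), then GOTO on every symbol after a dot until no new states appear). It has 13 states:
  I0: { [T → . / ( B], [T → . /], [T → . b b B], [T' → . T] }  — shift
  I1: { [T → / . ( B], [T → / .] }  — shift, reduce
  I2: { [T' → T .] }  — accept
  I3: { [T → b . b B] }  — shift
  I4: { [B → . / /], [B → . T], [B → . b (], [T → . / ( B], [T → . /], [T → . b b B], [T → b b . B] }  — shift
  I5: { [B → / . /], [T → / . ( B], [T → / .] }  — shift, reduce
  I6: { [T → b b B .] }  — reduce
  I7: { [B → T .] }  — reduce
  I8: { [B → b . (], [T → b . b B] }  — shift
  I9: { [B → b ( .] }  — reduce
  I10: { [B → . / /], [B → . T], [B → . b (], [T → . / ( B], [T → . /], [T → . b b B], [T → / ( . B] }  — shift
  I11: { [B → / / .] }  — reduce
  I12: { [T → / ( B .] }  — reduce

Conflict in state I1:
  Shift-reduce conflict between [T → / .] and [T → / . ( B]
So the grammar is NOT LR(0).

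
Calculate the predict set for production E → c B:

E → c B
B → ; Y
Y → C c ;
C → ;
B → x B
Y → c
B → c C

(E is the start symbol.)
{ 'c' }

PREDICT(E → c B) = (FIRST(RHS) \ {ε}) ∪ (FOLLOW(E) if ε ∈ FIRST(RHS), i.e. RHS ⇒* ε)
FIRST(c B) = { 'c' }
ε ∉ FIRST(c B), so FOLLOW(E) is not added.
PREDICT(E → c B) = { 'c' }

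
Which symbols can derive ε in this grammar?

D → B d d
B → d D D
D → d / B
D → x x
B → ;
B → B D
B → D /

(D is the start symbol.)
None

A non-terminal is nullable if it can derive ε (the empty string): either it has an ε-production, or it has a production whose right-hand side consists entirely of nullable non-terminals.

There are no ε-productions, so no non-terminal can derive ε.
No non-terminals are nullable.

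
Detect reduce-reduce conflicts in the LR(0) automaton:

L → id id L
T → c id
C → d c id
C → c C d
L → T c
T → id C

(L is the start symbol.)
Augment with L' → L and build the canonical LR(0) collection (I0 = CLOSURE({[L' → . L]}), then GOTO on every symbol after a dot until no new states appear). It has 16 states:
  I0: { [L → . T c], [L → . id id L], [L' → . L], [T → . c id], [T → . id C] }  — shift
  I1: { [L' → L .] }  — accept
  I2: { [L → T . c] }  — shift
  I3: { [T → c . id] }  — shift
  I4: { [C → . c C d], [C → . d c id], [L → id . id L], [T → id . C] }  — shift
  I5: { [T → id C .] }  — reduce
  I6: { [C → . c C d], [C → . d c id], [C → c . C d] }  — shift
  I7: { [C → d . c id] }  — shift
  I8: { [L → . T c], [L → . id id L], [L → id id . L], [T → . c id], [T → . id C] }  — shift
  I9: { [L → id id L .] }  — reduce
  I10: { [C → d c . id] }  — shift
  I11: { [C → d c id .] }  — reduce
  I12: { [C → c C . d] }  — shift
  I13: { [C → c C d .] }  — reduce
  I14: { [T → c id .] }  — reduce
  I15: { [L → T c .] }  — reduce

No state contains more than one complete item.

Answer: No reduce-reduce conflicts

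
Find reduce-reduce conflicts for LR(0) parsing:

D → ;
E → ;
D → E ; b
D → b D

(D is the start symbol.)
A reduce-reduce conflict occurs when an LR(0) state has two complete items [A → α .] and [B → β .] — both call for a reduction, and with no lookahead the parser cannot choose between them.

Augment with D' → D and build the canonical LR(0) collection (I0 = CLOSURE({[D' → . D]}), then GOTO on every symbol after a dot until no new states appear). It has 8 states:
  I0: { [D → . ;], [D → . E ; b], [D → . b D], [D' → . D], [E → . ;] }  — shift
  I1: { [D → ; .], [E → ; .] }  — 2 reduces
  I2: { [D' → D .] }  — accept
  I3: { [D → E . ; b] }  — shift
  I4: { [D → . ;], [D → . E ; b], [D → . b D], [D → b . D], [E → . ;] }  — shift
  I5: { [D → b D .] }  — reduce
  I6: { [D → E ; . b] }  — shift
  I7: { [D → E ; b .] }  — reduce

I1 contains complete items [D → ; .], [E → ; .] — reduce-reduce conflict.

Answer: Yes — I1: [D → ; .] vs [E → ; .]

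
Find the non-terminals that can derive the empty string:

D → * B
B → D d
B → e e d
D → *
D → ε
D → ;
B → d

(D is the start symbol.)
{ 'D' }

ε-productions: D → ε
So D is immediately nullable.
No further non-terminal can be added: every production for the remaining non-terminals contains a terminal or a non-nullable non-terminal.
Nullable = { 'D' }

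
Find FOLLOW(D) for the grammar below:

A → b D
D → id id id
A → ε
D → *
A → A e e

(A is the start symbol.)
{ $, 'e' }

To compute FOLLOW(D), find every occurrence of D on a right-hand side N → α D β: add FIRST(β) \ {ε}, and if β is empty or nullable also add FOLLOW(N). Iterate to a fixed point.

In A → b D: D is at the end, add FOLLOW(A)

The FOLLOW sets referred to above (computed the same way, to a fixed point):
  FOLLOW(A) = { $, 'e' }

Taking the union: FOLLOW(D) = { $, 'e' }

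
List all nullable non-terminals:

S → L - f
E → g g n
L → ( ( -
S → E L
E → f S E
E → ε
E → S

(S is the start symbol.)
{ 'E' }

A non-terminal is nullable if it can derive ε (the empty string): either it has an ε-production, or it has a production whose right-hand side consists entirely of nullable non-terminals.

ε-productions: E → ε
So E is immediately nullable.
No further non-terminal can be added: every production for the remaining non-terminals contains a terminal or a non-nullable non-terminal.
Nullable = { 'E' }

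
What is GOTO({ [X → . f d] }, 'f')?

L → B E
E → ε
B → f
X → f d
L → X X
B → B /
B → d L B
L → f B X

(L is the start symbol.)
GOTO(I, 'f') = CLOSURE({ [A → αX.β] : [A → α.Xβ] ∈ I, X = 'f' })

Items with dot before 'f', with the dot advanced:
  [X → . f d] → [X → f . d]
Closure adds nothing (no advanced item has the dot before a non-terminal).

GOTO = { [X → f . d] }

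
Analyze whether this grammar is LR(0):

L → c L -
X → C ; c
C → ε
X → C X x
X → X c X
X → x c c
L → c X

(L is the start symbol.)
No. Shift-reduce conflict between [C → .] and [L → . c L -]

Augment with L' → L and build the canonical LR(0) collection (I0 = CLOSURE({[L' → . L]}), then GOTO on every symbol after a dot until no new states appear). It has 16 states:
  I0: { [L → . c L -], [L → . c X], [L' → . L] }  — shift
  I1: { [L' → L .] }  — accept
  I2: { [C → .], [L → . c L -], [L → . c X], [L → c . L -], [L → c . X], [X → . C ; c], [X → . C X x], [X → . X c X], [X → . x c c] }  — shift, reduce
  I3: { [C → .], [X → . C ; c], [X → . C X x], [X → . X c X], [X → . x c c], [X → C . ; c], [X → C . X x] }  — shift, reduce
  I4: { [L → c L . -] }  — shift
  I5: { [L → c X .], [X → X . c X] }  — shift, reduce
  I6: { [X → x . c c] }  — shift
  I7: { [X → x c . c] }  — shift
  I8: { [X → x c c .] }  — reduce
  I9: { [C → .], [X → . C ; c], [X → . C X x], [X → . X c X], [X → . x c c], [X → X c . X] }  — shift, reduce
  I10: { [X → X . c X], [X → X c X .] }  — shift, reduce
  I11: { [L → c L - .] }  — reduce
  I12: { [X → C ; . c] }  — shift
  I13: { [X → C X . x], [X → X . c X] }  — shift
  I14: { [X → C X x .] }  — reduce
  I15: { [X → C ; c .] }  — reduce

Conflict in state I2:
  Shift-reduce conflict between [C → .] and [L → . c L -]
So the grammar is NOT LR(0).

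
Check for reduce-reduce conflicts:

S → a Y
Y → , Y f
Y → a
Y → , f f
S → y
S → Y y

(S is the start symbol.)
Augment with S' → S and build the canonical LR(0) collection (I0 = CLOSURE({[S' → . S]}), then GOTO on every symbol after a dot until no new states appear). It has 13 states:
  I0: { [S → . Y y], [S → . a Y], [S → . y], [S' → . S], [Y → . , Y f], [Y → . , f f], [Y → . a] }  — shift
  I1: { [Y → , . Y f], [Y → , . f f], [Y → . , Y f], [Y → . , f f], [Y → . a] }  — shift
  I2: { [S' → S .] }  — accept
  I3: { [S → Y . y] }  — shift
  I4: { [S → a . Y], [Y → . , Y f], [Y → . , f f], [Y → . a], [Y → a .] }  — shift, reduce
  I5: { [S → y .] }  — reduce
  I6: { [S → a Y .] }  — reduce
  I7: { [Y → a .] }  — reduce
  I8: { [S → Y y .] }  — reduce
  I9: { [Y → , Y . f] }  — shift
  I10: { [Y → , f . f] }  — shift
  I11: { [Y → , f f .] }  — reduce
  I12: { [Y → , Y f .] }  — reduce

No state contains more than one complete item.

Answer: No reduce-reduce conflicts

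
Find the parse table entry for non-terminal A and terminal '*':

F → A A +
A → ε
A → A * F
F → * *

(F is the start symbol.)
A → ε, A → A * F

To find M[A, '*'], we find productions for A where '*' is in the predict set (PREDICT(N → α) = (FIRST(α) \ {ε}) ∪ (FOLLOW(N) if α ⇒* ε)).

Relevant sets:
  FIRST(A) = { '*', ε }
  FOLLOW(A) = { '*', '+' }

A → ε: PREDICT = { '*', '+' }
  '*' is in predict set, so this production goes in M[A, '*']
A → A * F: PREDICT = { '*' }
  '*' is in predict set, so this production goes in M[A, '*']

M[A, '*'] = A → ε, A → A * F  (a multiply-defined cell — the grammar is not LL(1))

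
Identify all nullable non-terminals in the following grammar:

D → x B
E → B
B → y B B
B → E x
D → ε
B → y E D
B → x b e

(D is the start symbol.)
A non-terminal is nullable if it can derive ε (the empty string): either it has an ε-production, or it has a production whose right-hand side consists entirely of nullable non-terminals.

ε-productions: D → ε
So D is immediately nullable.
No further non-terminal can be added: every production for the remaining non-terminals contains a terminal or a non-nullable non-terminal.
Nullable = { 'D' }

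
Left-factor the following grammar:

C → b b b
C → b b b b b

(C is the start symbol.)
Left-factoring transforms A → αβ₁ | αβ₂ into A → αA' and A' → β₁ | β₂
(α is the longest common prefix among the alternatives). Repeat until
no nonterminal has two alternatives with a common prefix.

Round 1: C has alternatives sharing prefix 'b b b'. Introduce C': C → b b b C'
  Add: C' → ε
  Add: C' → b b

No remaining common prefixes — done.

Resulting grammar:
C → b b b C'
C' → ε
C' → b b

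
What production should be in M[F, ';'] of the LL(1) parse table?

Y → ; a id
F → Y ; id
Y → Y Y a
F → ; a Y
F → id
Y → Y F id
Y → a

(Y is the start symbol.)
To find M[F, ';'], we find productions for F where ';' is in the predict set (PREDICT(N → α) = (FIRST(α) \ {ε}) ∪ (FOLLOW(N) if α ⇒* ε)).

Relevant sets:
  FIRST(Y) = { ';', 'a' }

F → Y ; id: PREDICT = { ';', 'a' }
  ';' is in predict set, so this production goes in M[F, ';']
F → ; a Y: PREDICT = { ';' }
  ';' is in predict set, so this production goes in M[F, ';']
F → id: PREDICT = { 'id' }

M[F, ';'] = F → Y ; id, F → ; a Y  (a multiply-defined cell — the grammar is not LL(1))

Answer: F → Y ; id, F → ; a Y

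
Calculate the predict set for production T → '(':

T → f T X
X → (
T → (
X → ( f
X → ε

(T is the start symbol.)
PREDICT(T → '(') = (FIRST(RHS) \ {ε}) ∪ (FOLLOW(T) if ε ∈ FIRST(RHS), i.e. RHS ⇒* ε)
FIRST('(') = { '(' }
ε ∉ FIRST('('), so FOLLOW(T) is not added.
PREDICT(T → '(') = { '(' }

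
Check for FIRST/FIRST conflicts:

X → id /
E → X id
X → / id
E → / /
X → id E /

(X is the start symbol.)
FIRST sets of the non-terminals at (or reachable through a nullable prefix from) the front of some alternative:
  FIRST(X) = { '/', 'id' }

Productions for X:
  X → id /: FIRST = { 'id' }
  X → / id: FIRST = { '/' }
  X → id E /: FIRST = { 'id' }
Productions for E:
  E → X id: FIRST = { '/', 'id' }
  E → / /: FIRST = { '/' }

Conflict for X: X → id / and X → id E /
  Overlap: { 'id' }
Conflict for E: E → X id and E → / /
  Overlap: { '/' }

Answer: Yes. X → id '/' / X → id E '/' on { 'id' }; E → X id / E → '/' '/' on { '/' }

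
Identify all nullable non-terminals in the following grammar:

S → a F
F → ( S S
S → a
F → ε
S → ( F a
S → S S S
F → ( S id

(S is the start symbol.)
{ 'F' }

A non-terminal is nullable if it can derive ε (the empty string): either it has an ε-production, or it has a production whose right-hand side consists entirely of nullable non-terminals.

ε-productions: F → ε
So F is immediately nullable.
No further non-terminal can be added: every production for the remaining non-terminals contains a terminal or a non-nullable non-terminal.
Nullable = { 'F' }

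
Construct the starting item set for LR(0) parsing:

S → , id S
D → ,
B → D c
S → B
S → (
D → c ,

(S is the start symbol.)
{ [B → . D c], [D → . ,], [D → . c ,], [S → . (], [S → . , id S], [S → . B], [S' → . S] }

First, augment the grammar with S' → S
I₀ = CLOSURE({ [S' → . S] }):
  [S' → . S] has the dot before S: add [S → . , id S], [S → . B], [S → . (]
  [S → . B] has the dot before B: add [B → . D c]
  [B → . D c] has the dot before D: add [D → . ,], [D → . c ,]
No further items can be added.

I₀ = { [B → . D c], [D → . ,], [D → . c ,], [S → . (], [S → . , id S], [S → . B], [S' → . S] }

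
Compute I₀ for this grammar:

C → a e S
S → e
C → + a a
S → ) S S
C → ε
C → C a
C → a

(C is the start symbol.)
{ [C → . + a a], [C → . C a], [C → . a e S], [C → . a], [C → .], [C' → . C] }

First, augment the grammar with C' → C
I₀ = CLOSURE({ [C' → . C] }):
  [C' → . C] has the dot before C: add [C → . a e S], [C → . + a a], [C → .], [C → . C a], [C → . a]
No further items can be added.

I₀ = { [C → . + a a], [C → . C a], [C → . a e S], [C → . a], [C → .], [C' → . C] }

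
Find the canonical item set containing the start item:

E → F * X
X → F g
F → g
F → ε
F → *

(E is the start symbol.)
First, augment the grammar with E' → E
I₀ = CLOSURE({ [E' → . E] }):
  [E' → . E] has the dot before E: add [E → . F * X]
  [E → . F * X] has the dot before F: add [F → . g], [F → .], [F → . *]
No further items can be added.

I₀ = { [E → . F * X], [E' → . E], [F → . *], [F → . g], [F → .] }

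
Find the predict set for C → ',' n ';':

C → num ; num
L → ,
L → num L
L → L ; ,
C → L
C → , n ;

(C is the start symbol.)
PREDICT(C → ',' n ';') = (FIRST(RHS) \ {ε}) ∪ (FOLLOW(C) if ε ∈ FIRST(RHS), i.e. RHS ⇒* ε)
FIRST(',' n ';') = { ',' }
ε ∉ FIRST(',' n ';'), so FOLLOW(C) is not added.
PREDICT(C → ',' n ';') = { ',' }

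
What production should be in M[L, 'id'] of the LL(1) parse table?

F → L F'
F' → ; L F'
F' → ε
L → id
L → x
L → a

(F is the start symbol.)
L → id

To find M[L, 'id'], we find productions for L where 'id' is in the predict set (PREDICT(N → α) = (FIRST(α) \ {ε}) ∪ (FOLLOW(N) if α ⇒* ε)).

L → id: PREDICT = { 'id' }
  'id' is in predict set, so this production goes in M[L, 'id']
L → x: PREDICT = { 'x' }
L → a: PREDICT = { 'a' }

M[L, 'id'] = L → id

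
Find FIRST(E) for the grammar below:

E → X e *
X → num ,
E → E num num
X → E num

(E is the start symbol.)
{ 'num' }

FIRST sets of the other non-terminals involved (by the same procedure, iterated to a fixed point):
  FIRST(X) = { 'num' }

From E → X e *:
  - X is a non-terminal: add FIRST(X) \ {ε} = { 'num' }
    X is not nullable, so stop
From E → E num num:
  - E is the symbol being defined: contributes nothing new
    E is not nullable, so stop

Collecting: FIRST(E) = { 'num' }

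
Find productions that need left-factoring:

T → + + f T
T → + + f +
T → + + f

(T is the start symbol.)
Left-factoring is needed when two productions for the same non-terminal
share a common prefix on the right-hand side.

Productions for T:
  T → + + f T
  T → + + f +
  T → + + f

Found common prefix '+ + f' in productions for T

Answer: Yes, T has productions with common prefix '+ + f'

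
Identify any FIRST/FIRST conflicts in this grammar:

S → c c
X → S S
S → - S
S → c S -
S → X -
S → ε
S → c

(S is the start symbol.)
Yes. S → c c / S → c S '-' on { 'c' }; S → c c / S → X '-' on { 'c' }; S → c c / S → c on { 'c' }; S → '-' S / S → X '-' on { '-' }; S → c S '-' / S → X '-' on { 'c' }; S → c S '-' / S → c on { 'c' }; S → X '-' / S → c on { 'c' }

FIRST sets of the non-terminals at (or reachable through a nullable prefix from) the front of some alternative:
  FIRST(X) = { '-', 'c', ε }

Productions for S:
  S → c c: FIRST = { 'c' }
  S → - S: FIRST = { '-' }
  S → c S -: FIRST = { 'c' }
  S → X -: FIRST = { '-', 'c' }
  S → ε: FIRST = { ε }
  S → c: FIRST = { 'c' }
X has only one production, so no FIRST/FIRST conflict is possible there.

Conflict for S: S → c c and S → c S -
  Overlap: { 'c' }
Conflict for S: S → c c and S → X -
  Overlap: { 'c' }
Conflict for S: S → c c and S → c
  Overlap: { 'c' }
Conflict for S: S → - S and S → X -
  Overlap: { '-' }
Conflict for S: S → c S - and S → X -
  Overlap: { 'c' }
Conflict for S: S → c S - and S → c
  Overlap: { 'c' }
Conflict for S: S → X - and S → c
  Overlap: { 'c' }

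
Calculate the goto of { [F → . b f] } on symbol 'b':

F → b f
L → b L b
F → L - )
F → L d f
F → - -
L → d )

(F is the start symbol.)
{ [F → b . f] }

GOTO(I, 'b') = CLOSURE({ [A → αX.β] : [A → α.Xβ] ∈ I, X = 'b' })

Items with dot before 'b', with the dot advanced:
  [F → . b f] → [F → b . f]
Closure adds nothing (no advanced item has the dot before a non-terminal).

GOTO = { [F → b . f] }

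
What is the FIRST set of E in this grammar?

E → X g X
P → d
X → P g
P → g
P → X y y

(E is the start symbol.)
To compute FIRST(E), examine every production with E on the left-hand side, reading each right-hand side left to right until a non-nullable symbol is reached.

FIRST sets of the other non-terminals involved (by the same procedure, iterated to a fixed point):
  FIRST(X) = { 'd', 'g' }

From E → X g X:
  - X is a non-terminal: add FIRST(X) \ {ε} = { 'd', 'g' }
    X is not nullable, so stop

Collecting: FIRST(E) = { 'd', 'g' }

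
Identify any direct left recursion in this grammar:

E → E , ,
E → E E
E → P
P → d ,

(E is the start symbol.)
Direct left recursion occurs when N → N α for some non-terminal N (the right-hand side begins with the left-hand side itself).

E → E , ,: LEFT RECURSIVE (starts with E)
E → E E: LEFT RECURSIVE (starts with E)
E → P: starts with P
P → d ,: starts with d

The grammar has direct left recursion on: E.

Answer: Yes, E is left-recursive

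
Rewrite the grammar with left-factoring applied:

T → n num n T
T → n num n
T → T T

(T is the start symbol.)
T → n num n T'
T' → T
T' → ε
T → T T

Left-factoring transforms A → αβ₁ | αβ₂ into A → αA' and A' → β₁ | β₂
(α is the longest common prefix among the alternatives). Repeat until
no nonterminal has two alternatives with a common prefix.

Round 1: T has alternatives sharing prefix 'n num n'. Introduce T': T → n num n T'
  Add: T' → T
  Add: T' → ε

No remaining common prefixes — done.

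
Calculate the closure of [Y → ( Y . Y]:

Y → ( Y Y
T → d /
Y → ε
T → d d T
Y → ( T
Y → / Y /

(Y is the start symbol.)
To compute CLOSURE, for each item [A → α.Bβ] where B is a non-terminal, add [B → .γ] for all productions B → γ; repeat for the newly added items until nothing changes.

Start with: [Y → ( Y . Y]
  [Y → ( Y . Y] has the dot before Y: add [Y → . ( Y Y], [Y → .], [Y → . ( T], [Y → . / Y /]
No further items can be added.

CLOSURE = { [Y → ( Y . Y], [Y → . ( T], [Y → . ( Y Y], [Y → . / Y /], [Y → .] }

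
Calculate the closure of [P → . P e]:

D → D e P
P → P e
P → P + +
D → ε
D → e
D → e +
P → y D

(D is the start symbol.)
{ [P → . P + +], [P → . P e], [P → . y D] }

To compute CLOSURE, for each item [A → α.Bβ] where B is a non-terminal, add [B → .γ] for all productions B → γ; repeat for the newly added items until nothing changes.

Start with: [P → . P e]
  [P → . P e] has the dot before P: add [P → . P + +], [P → . y D]
No further items can be added.

CLOSURE = { [P → . P + +], [P → . P e], [P → . y D] }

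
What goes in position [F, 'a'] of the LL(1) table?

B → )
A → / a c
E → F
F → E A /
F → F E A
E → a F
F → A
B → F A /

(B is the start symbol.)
F → E A /, F → F E A

To find M[F, 'a'], we find productions for F where 'a' is in the predict set (PREDICT(N → α) = (FIRST(α) \ {ε}) ∪ (FOLLOW(N) if α ⇒* ε)).

Relevant sets:
  FIRST(E) = { '/', 'a' }
  FIRST(F) = { '/', 'a' }
  FIRST(A) = { '/' }

F → E A /: PREDICT = { '/', 'a' }
  'a' is in predict set, so this production goes in M[F, 'a']
F → F E A: PREDICT = { '/', 'a' }
  'a' is in predict set, so this production goes in M[F, 'a']
F → A: PREDICT = { '/' }

M[F, 'a'] = F → E A /, F → F E A  (a multiply-defined cell — the grammar is not LL(1))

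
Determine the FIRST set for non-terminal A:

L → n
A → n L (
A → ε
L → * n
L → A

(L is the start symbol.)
From A → n L (:
  - n is a terminal: add 'n' and stop
From A → ε:
  - ε-production, so ε ∈ FIRST(A)

Collecting: FIRST(A) = { 'n', ε }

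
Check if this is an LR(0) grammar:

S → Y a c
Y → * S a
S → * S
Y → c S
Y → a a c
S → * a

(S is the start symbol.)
No. Shift-reduce conflict between [S → * S .] and [Y → * S . a]

Augment with S' → S and build the canonical LR(0) collection (I0 = CLOSURE({[S' → . S]}), then GOTO on every symbol after a dot until no new states appear). It has 14 states:
  I0: { [S → . * S], [S → . * a], [S → . Y a c], [S' → . S], [Y → . * S a], [Y → . a a c], [Y → . c S] }  — shift
  I1: { [S → * . S], [S → * . a], [S → . * S], [S → . * a], [S → . Y a c], [Y → * . S a], [Y → . * S a], [Y → . a a c], [Y → . c S] }  — shift
  I2: { [S' → S .] }  — accept
  I3: { [S → Y . a c] }  — shift
  I4: { [Y → a . a c] }  — shift
  I5: { [S → . * S], [S → . * a], [S → . Y a c], [Y → . * S a], [Y → . a a c], [Y → . c S], [Y → c . S] }  — shift
  I6: { [Y → c S .] }  — reduce
  I7: { [Y → a a . c] }  — shift
  I8: { [Y → a a c .] }  — reduce
  I9: { [S → Y a . c] }  — shift
  I10: { [S → Y a c .] }  — reduce
  I11: { [S → * S .], [Y → * S . a] }  — shift, reduce
  I12: { [S → * a .], [Y → a . a c] }  — shift, reduce
  I13: { [Y → * S a .] }  — reduce

Conflict in state I11:
  Shift-reduce conflict between [S → * S .] and [Y → * S . a]
So the grammar is NOT LR(0).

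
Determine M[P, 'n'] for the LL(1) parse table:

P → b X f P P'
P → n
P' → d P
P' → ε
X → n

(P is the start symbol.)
To find M[P, 'n'], we find productions for P where 'n' is in the predict set (PREDICT(N → α) = (FIRST(α) \ {ε}) ∪ (FOLLOW(N) if α ⇒* ε)).

P → b X f P P': PREDICT = { 'b' }
P → n: PREDICT = { 'n' }
  'n' is in predict set, so this production goes in M[P, 'n']

M[P, 'n'] = P → n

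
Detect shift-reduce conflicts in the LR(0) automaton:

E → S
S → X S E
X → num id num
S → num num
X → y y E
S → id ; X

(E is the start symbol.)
No shift-reduce conflicts

A shift-reduce conflict occurs when an LR(0) state has both:
  - a complete (reduce) item [A → α .] (dot at the end), and
  - a shift item [B → β . c γ] (dot before a terminal).

Augment with E' → E and build the canonical LR(0) collection (I0 = CLOSURE({[E' → . E]}), then GOTO on every symbol after a dot until no new states appear). It has 17 states:
  I0: { [E → . S], [E' → . E], [S → . X S E], [S → . id ; X], [S → . num num], [X → . num id num], [X → . y y E] }  — shift
  I1: { [E' → E .] }  — accept
  I2: { [E → S .] }  — reduce
  I3: { [S → . X S E], [S → . id ; X], [S → . num num], [S → X . S E], [X → . num id num], [X → . y y E] }  — shift
  I4: { [S → id . ; X] }  — shift
  I5: { [S → num . num], [X → num . id num] }  — shift
  I6: { [X → y . y E] }  — shift
  I7: { [E → . S], [S → . X S E], [S → . id ; X], [S → . num num], [X → . num id num], [X → . y y E], [X → y y . E] }  — shift
  I8: { [X → y y E .] }  — reduce
  I9: { [X → num id . num] }  — shift
  I10: { [S → num num .] }  — reduce
  I11: { [X → num id num .] }  — reduce
  I12: { [S → id ; . X], [X → . num id num], [X → . y y E] }  — shift
  I13: { [S → id ; X .] }  — reduce
  I14: { [X → num . id num] }  — shift
  I15: { [E → . S], [S → . X S E], [S → . id ; X], [S → . num num], [S → X S . E], [X → . num id num], [X → . y y E] }  — shift
  I16: { [S → X S E .] }  — reduce

No state contains both a complete item and a shift item.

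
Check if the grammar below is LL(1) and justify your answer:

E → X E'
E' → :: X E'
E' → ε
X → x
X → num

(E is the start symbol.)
Relevant sets:
  FOLLOW(E') = { $ }

For E':
  PREDICT(E' → :: X E') = { '::' }
  PREDICT(E' → ε) = { $ }
For X:
  PREDICT(X → x) = { 'x' }
  PREDICT(X → num) = { 'num' }
E has a single production, so nothing to check there.

All predict sets are disjoint. The grammar IS LL(1).

Answer: Yes, the grammar is LL(1).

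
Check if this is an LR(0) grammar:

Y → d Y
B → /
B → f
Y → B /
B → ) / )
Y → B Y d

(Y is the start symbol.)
No. Reduce-reduce conflict: [B → / .] and [Y → B / .]

Augment with Y' → Y and build the canonical LR(0) collection (I0 = CLOSURE({[Y' → . Y]}), then GOTO on every symbol after a dot until no new states appear). It has 13 states:
  I0: { [B → . ) / )], [B → . /], [B → . f], [Y → . B /], [Y → . B Y d], [Y → . d Y], [Y' → . Y] }  — shift
  I1: { [B → ) . / )] }  — shift
  I2: { [B → / .] }  — reduce
  I3: { [B → . ) / )], [B → . /], [B → . f], [Y → . B /], [Y → . B Y d], [Y → . d Y], [Y → B . /], [Y → B . Y d] }  — shift
  I4: { [Y' → Y .] }  — accept
  I5: { [B → . ) / )], [B → . /], [B → . f], [Y → . B /], [Y → . B Y d], [Y → . d Y], [Y → d . Y] }  — shift
  I6: { [B → f .] }  — reduce
  I7: { [Y → d Y .] }  — reduce
  I8: { [B → / .], [Y → B / .] }  — 2 reduces
  I9: { [Y → B Y . d] }  — shift
  I10: { [Y → B Y d .] }  — reduce
  I11: { [B → ) / . )] }  — shift
  I12: { [B → ) / ) .] }  — reduce

Conflict in state I8:
  Reduce-reduce conflict: [B → / .] and [Y → B / .]
So the grammar is NOT LR(0).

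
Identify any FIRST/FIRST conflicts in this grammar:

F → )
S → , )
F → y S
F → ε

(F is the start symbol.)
A FIRST/FIRST conflict occurs when two productions N → α and N → β for the same non-terminal have FIRST(α) ∩ FIRST(β) ≠ ∅ (with ε ∈ FIRST of a nullable right-hand side, so two nullable alternatives also conflict).

Productions for F:
  F → ): FIRST = { ')' }
  F → y S: FIRST = { 'y' }
  F → ε: FIRST = { ε }
S has only one production, so no FIRST/FIRST conflict is possible there.

All alternatives of each non-terminal have pairwise disjoint FIRST sets.

Answer: No FIRST/FIRST conflicts.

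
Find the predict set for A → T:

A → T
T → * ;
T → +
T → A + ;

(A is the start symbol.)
{ '*', '+' }

PREDICT(A → T) = (FIRST(RHS) \ {ε}) ∪ (FOLLOW(A) if ε ∈ FIRST(RHS), i.e. RHS ⇒* ε)
FIRST(T) = { '*', '+' }
FIRST(T) = { '*', '+' }
ε ∉ FIRST(T), so FOLLOW(A) is not added.
PREDICT(A → T) = { '*', '+' }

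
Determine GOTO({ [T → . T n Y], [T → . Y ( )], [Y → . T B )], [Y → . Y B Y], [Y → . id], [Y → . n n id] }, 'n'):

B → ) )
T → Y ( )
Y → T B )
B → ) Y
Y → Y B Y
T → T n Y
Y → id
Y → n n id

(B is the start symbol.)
GOTO(I, 'n') = CLOSURE({ [A → αX.β] : [A → α.Xβ] ∈ I, X = 'n' })

Items with dot before 'n', with the dot advanced:
  [Y → . n n id] → [Y → n . n id]
Closure adds nothing (no advanced item has the dot before a non-terminal).

GOTO = { [Y → n . n id] }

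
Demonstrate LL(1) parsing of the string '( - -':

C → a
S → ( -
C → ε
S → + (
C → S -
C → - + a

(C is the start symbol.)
LL(1) parsing maintains a stack (initially the start symbol over $) and the input. At each step: if the stack top is a terminal, match it against the current input token; if it is a non-terminal N, replace it with the RHS of M[N, lookahead] (the unique production whose predict set contains the lookahead).

Stack is shown with the top on the left.

Stack    Input    Action
------------------------
C $      ( - - $  output C → S -
S - $    ( - - $  output S → ( -
( - - $  ( - - $  match '('
- - $    - - $    match '-'
- $      - $      match '-'
$        $        accept

The string is accepted.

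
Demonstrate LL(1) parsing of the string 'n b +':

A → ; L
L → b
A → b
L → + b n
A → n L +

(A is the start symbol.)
LL(1) parsing maintains a stack (initially the start symbol over $) and the input. At each step: if the stack top is a terminal, match it against the current input token; if it is a non-terminal N, replace it with the RHS of M[N, lookahead] (the unique production whose predict set contains the lookahead).

Stack is shown with the top on the left.

Stack    Input    Action
------------------------
A $      n b + $  output A → n L +
n L + $  n b + $  match 'n'
L + $    b + $    output L → b
b + $    b + $    match 'b'
+ $      + $      match '+'
$        $        accept

The string is accepted.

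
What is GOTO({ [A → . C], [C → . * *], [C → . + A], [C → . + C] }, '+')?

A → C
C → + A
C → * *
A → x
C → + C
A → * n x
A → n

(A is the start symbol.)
{ [A → . * n x], [A → . C], [A → . n], [A → . x], [C → + . A], [C → + . C], [C → . * *], [C → . + A], [C → . + C] }

GOTO(I, '+') = CLOSURE({ [A → αX.β] : [A → α.Xβ] ∈ I, X = '+' })

Items with dot before '+', with the dot advanced:
  [C → . + A] → [C → + . A]
  [C → . + C] → [C → + . C]
Closure of the advanced items:
  [C → + . A] has the dot before A: add [A → . C], [A → . x], [A → . * n x], [A → . n]
  [C → + . C] has the dot before C: add [C → . + A], [C → . * *], [C → . + C]

GOTO = { [A → . * n x], [A → . C], [A → . n], [A → . x], [C → + . A], [C → + . C], [C → . * *], [C → . + A], [C → . + C] }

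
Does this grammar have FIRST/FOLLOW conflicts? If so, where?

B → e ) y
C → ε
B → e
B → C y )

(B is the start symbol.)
No FIRST/FOLLOW conflicts.

Nullable non-terminals: C.
C has a nullable alternative but only one production, so nothing to check.

B has no nullable alternative, so no FIRST/FOLLOW check is needed there.

No FIRST/FOLLOW conflicts found.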